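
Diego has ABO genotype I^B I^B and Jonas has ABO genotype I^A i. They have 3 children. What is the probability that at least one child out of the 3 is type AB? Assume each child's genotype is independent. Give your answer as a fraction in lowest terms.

ABO cross I^B I^B × I^A i → 1/2 B, 1/2 AB.
So P(type AB) = 1/2 per child.
P(none) = (1/2)^3 = 1/8; P(at least one) = 1 − 1/8 = 7/8.

7/8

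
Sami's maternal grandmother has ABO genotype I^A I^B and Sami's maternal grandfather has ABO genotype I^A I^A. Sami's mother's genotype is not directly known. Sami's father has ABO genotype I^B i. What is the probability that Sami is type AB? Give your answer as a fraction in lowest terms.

Sami's mother's ABO genotype from I^A I^B × I^A I^A: 1/2 I^A I^A, 1/2 I^A I^B.
Crossing each possibility with the father I^B i and summing P(type AB): 1/2·1/2 + 1/2·1/4 = 3/8.

3/8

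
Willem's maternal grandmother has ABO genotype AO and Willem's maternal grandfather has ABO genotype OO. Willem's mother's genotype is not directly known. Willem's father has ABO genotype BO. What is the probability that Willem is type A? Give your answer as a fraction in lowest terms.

Willem's mother's ABO genotype from AO × OO: 1/2 AO, 1/2 OO.
Crossing each possibility with the father BO and summing P(type A): 1/2·1/4 + 1/2·0 = 1/8.

1/8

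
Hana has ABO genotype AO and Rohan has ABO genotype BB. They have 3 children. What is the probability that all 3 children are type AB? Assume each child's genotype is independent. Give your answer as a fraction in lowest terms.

ABO cross AO × BB → 1/2 B, 1/2 AB.
So P(type AB) = 1/2 per child.
All 3 independent: (1/2)^3 = 1/8.

1/8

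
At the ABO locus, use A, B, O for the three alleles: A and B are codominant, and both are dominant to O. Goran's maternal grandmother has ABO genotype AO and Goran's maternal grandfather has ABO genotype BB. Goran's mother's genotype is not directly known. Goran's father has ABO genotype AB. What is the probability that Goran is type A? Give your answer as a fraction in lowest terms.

Goran's mother's ABO genotype from AO × BB: 1/2 AB, 1/2 BO.
Crossing each possibility with the father AB and summing P(type A): 1/2·1/4 + 1/2·1/4 = 1/4.

1/4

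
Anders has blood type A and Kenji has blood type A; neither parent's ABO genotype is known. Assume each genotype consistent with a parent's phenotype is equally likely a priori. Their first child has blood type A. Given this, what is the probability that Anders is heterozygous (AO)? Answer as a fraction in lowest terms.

7/15

Possible genotypes: Anders ∈ {AA, AO}; Kenji ∈ {AA, AO}.
Weight each parental genotype pair by prior × P(type-A child):
  AA × AA: posterior weight 4/15.
  AA × AO: posterior weight 4/15.
  AO × AA: posterior weight 4/15.
  AO × AO: posterior weight 1/5.
Sum the posterior weight over pairs where Anders is AO: 7/15.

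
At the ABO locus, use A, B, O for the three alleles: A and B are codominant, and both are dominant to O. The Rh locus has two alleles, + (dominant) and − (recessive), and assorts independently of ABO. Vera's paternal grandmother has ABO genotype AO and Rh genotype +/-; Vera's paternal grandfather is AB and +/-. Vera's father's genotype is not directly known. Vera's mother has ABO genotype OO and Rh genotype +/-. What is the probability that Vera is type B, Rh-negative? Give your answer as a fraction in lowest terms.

1/16

Vera's father's ABO genotype from AO × AB: 1/4 AA, 1/4 AB, 1/4 AO, 1/4 BO.
Crossing each possibility with the mother OO and summing P(type B): 1/4·0 + 1/4·1/2 + 1/4·0 + 1/4·1/2 = 1/4.
Similarly for Rh via the father's Rh distribution: P(Rh-) = 1/4.
Independent loci: 1/4 × 1/4 = 1/16.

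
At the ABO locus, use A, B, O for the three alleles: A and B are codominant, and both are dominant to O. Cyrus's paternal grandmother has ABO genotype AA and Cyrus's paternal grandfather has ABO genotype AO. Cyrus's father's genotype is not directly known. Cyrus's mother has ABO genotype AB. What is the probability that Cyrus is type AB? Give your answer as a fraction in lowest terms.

3/8

Cyrus's father's ABO genotype from AA × AO: 1/2 AA, 1/2 AO.
Crossing each possibility with the mother AB and summing P(type AB): 1/2·1/2 + 1/2·1/4 = 3/8.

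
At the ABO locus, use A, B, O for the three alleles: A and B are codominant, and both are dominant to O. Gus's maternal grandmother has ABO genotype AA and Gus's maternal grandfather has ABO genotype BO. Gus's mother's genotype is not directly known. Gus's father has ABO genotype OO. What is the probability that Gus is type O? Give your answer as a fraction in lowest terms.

Gus's mother's ABO genotype from AA × BO: 1/2 AB, 1/2 AO.
Crossing each possibility with the father OO and summing P(type O): 1/2·0 + 1/2·1/2 = 1/4.

1/4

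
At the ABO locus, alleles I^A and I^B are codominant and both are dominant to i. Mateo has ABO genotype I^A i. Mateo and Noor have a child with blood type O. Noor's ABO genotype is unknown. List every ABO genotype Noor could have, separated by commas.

For each candidate genotype of Noor, check whether crossing it with I^A i can produce every observed child phenotype.
  I^A I^A → possible child types {A} ✗
  I^A I^B → possible child types {A, B, AB} ✗
  I^A i → possible child types {O, A} ✓
  I^B I^B → possible child types {B, AB} ✗
  I^B i → possible child types {O, A, B, AB} ✓
  i i → possible child types {O, A} ✓

I^A i, I^B i, i i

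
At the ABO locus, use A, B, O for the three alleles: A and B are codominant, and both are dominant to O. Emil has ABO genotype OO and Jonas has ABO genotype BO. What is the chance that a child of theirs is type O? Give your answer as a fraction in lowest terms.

ABO cross OO × BO → offspring phenotypes: 1/2 O, 1/2 B.
So P(type O) = 1/2.

1/2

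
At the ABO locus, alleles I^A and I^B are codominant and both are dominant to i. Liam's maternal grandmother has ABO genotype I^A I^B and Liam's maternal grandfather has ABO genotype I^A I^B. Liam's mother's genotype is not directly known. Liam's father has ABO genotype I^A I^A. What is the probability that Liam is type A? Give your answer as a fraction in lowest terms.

1/2

Liam's mother's ABO genotype from I^A I^B × I^A I^B: 1/4 I^A I^A, 1/2 I^A I^B, 1/4 I^B I^B.
Crossing each possibility with the father I^A I^A and summing P(type A): 1/4·1 + 1/2·1/2 + 1/4·0 = 1/2.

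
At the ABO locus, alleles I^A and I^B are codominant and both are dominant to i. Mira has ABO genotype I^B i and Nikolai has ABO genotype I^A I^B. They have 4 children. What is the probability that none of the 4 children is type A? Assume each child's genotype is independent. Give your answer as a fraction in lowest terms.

81/256

ABO cross I^B i × I^A I^B → 1/4 A, 1/2 B, 1/4 AB.
So P(type A) = 1/4 per child.
P(not type A) = 3/4 for one child; (3/4)^4 = 81/256.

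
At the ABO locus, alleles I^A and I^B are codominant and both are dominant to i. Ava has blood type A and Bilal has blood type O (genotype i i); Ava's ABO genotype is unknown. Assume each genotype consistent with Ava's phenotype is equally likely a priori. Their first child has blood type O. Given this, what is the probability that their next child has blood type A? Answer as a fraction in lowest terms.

1/2

Possible genotypes: Ava ∈ {I^A I^A, I^A i}; Bilal ∈ {i i}.
Weight each parental genotype pair by prior × P(type-O child):
  I^A i × i i: posterior weight 1; P(next child type A) = 1/2.
Weighted sum = 1/2.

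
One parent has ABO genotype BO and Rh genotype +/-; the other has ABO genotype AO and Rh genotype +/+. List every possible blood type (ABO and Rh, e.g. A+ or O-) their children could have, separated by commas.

Gametes from BO × AO give offspring ABO genotypes AB, AO, BO, OO, i.e. phenotypes O, A, B, AB.
Rh cross +/- × +/+ → phenotypes Rh+.
Combining independently: O+, A+, B+, AB+.

O+, A+, B+, AB+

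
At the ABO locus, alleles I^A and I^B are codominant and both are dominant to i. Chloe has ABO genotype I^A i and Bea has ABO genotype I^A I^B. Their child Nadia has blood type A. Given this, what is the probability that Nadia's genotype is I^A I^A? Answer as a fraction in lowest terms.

Cross I^A i × I^A I^B → 1/4 I^A I^A, 1/4 I^A I^B, 1/4 I^A i, 1/4 I^B i.
Type-A genotypes among offspring: I^A I^A (1/4), I^A i (1/4); total 1/2.
P(I^A I^A | type A) = (1/4) / (1/2) = 1/2.

1/2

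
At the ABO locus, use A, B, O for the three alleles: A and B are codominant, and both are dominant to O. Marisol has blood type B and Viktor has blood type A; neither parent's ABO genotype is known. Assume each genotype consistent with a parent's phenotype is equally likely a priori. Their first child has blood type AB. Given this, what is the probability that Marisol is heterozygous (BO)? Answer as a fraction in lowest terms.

1/3

Possible genotypes: Marisol ∈ {BB, BO}; Viktor ∈ {AA, AO}.
Weight each parental genotype pair by prior × P(type-AB child):
  BB × AA: posterior weight 4/9.
  BB × AO: posterior weight 2/9.
  BO × AA: posterior weight 2/9.
  BO × AO: posterior weight 1/9.
Sum the posterior weight over pairs where Marisol is BO: 1/3.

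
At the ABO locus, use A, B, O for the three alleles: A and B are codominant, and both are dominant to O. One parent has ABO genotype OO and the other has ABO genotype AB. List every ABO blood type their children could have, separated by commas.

Gametes from OO × AB give offspring ABO genotypes AO, BO, i.e. phenotypes A, B.

A, B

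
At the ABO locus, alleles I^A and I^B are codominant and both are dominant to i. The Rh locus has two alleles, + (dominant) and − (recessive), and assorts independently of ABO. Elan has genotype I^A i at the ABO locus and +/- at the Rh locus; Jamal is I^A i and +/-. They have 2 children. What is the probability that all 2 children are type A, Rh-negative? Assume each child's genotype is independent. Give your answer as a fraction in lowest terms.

9/256

ABO cross I^A i × I^A i → 1/4 O, 3/4 A.
Rh cross +/- × +/- → 3/4 Rh+, 1/4 Rh-; so P(type A, Rh-negative) = 3/4 × 1/4 = 3/16 per child.
All 2 independent: (3/16)^2 = 9/256.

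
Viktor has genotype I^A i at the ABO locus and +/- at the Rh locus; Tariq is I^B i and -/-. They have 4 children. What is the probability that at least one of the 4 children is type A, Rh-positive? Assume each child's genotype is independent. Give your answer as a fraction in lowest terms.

1695/4096

ABO cross I^A i × I^B i → 1/4 O, 1/4 A, 1/4 B, 1/4 AB.
Rh cross +/- × -/- → 1/2 Rh+, 1/2 Rh-; so P(type A, Rh-positive) = 1/4 × 1/2 = 1/8 per child.
P(none) = (7/8)^4 = 2401/4096; P(at least one) = 1 − 2401/4096 = 1695/4096.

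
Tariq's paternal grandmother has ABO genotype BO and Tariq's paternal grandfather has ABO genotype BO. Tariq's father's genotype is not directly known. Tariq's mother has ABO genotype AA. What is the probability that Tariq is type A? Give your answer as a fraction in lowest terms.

1/2

Tariq's father's ABO genotype from BO × BO: 1/4 BB, 1/2 BO, 1/4 OO.
Crossing each possibility with the mother AA and summing P(type A): 1/4·0 + 1/2·1/2 + 1/4·1 = 1/2.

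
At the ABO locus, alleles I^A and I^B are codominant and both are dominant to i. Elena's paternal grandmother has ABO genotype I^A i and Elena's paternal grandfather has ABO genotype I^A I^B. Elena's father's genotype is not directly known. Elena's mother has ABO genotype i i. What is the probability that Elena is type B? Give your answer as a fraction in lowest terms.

1/4

Elena's father's ABO genotype from I^A i × I^A I^B: 1/4 I^A I^A, 1/4 I^A I^B, 1/4 I^A i, 1/4 I^B i.
Crossing each possibility with the mother i i and summing P(type B): 1/4·0 + 1/4·1/2 + 1/4·0 + 1/4·1/2 = 1/4.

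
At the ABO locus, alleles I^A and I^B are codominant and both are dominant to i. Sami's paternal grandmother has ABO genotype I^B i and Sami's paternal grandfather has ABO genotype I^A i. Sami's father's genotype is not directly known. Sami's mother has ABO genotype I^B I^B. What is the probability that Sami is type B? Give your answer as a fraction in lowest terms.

Sami's father's ABO genotype from I^B i × I^A i: 1/4 I^A I^B, 1/4 I^A i, 1/4 I^B i, 1/4 i i.
Crossing each possibility with the mother I^B I^B and summing P(type B): 1/4·1/2 + 1/4·1/2 + 1/4·1 + 1/4·1 = 3/4.

3/4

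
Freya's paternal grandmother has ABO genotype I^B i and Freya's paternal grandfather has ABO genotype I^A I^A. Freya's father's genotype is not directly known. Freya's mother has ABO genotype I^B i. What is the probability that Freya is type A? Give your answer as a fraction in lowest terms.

1/4

Freya's father's ABO genotype from I^B i × I^A I^A: 1/2 I^A I^B, 1/2 I^A i.
Crossing each possibility with the mother I^B i and summing P(type A): 1/2·1/4 + 1/2·1/4 = 1/4.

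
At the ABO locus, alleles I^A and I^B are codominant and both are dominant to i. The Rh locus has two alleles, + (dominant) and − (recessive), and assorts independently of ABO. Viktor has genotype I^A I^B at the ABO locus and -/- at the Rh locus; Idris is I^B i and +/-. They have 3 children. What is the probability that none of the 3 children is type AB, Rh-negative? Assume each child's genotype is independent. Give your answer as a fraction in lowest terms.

343/512

ABO cross I^A I^B × I^B i → 1/4 A, 1/2 B, 1/4 AB.
Rh cross -/- × +/- → 1/2 Rh+, 1/2 Rh-; so P(type AB, Rh-negative) = 1/4 × 1/2 = 1/8 per child.
P(not type AB, Rh-negative) = 7/8 for one child; (7/8)^3 = 343/512.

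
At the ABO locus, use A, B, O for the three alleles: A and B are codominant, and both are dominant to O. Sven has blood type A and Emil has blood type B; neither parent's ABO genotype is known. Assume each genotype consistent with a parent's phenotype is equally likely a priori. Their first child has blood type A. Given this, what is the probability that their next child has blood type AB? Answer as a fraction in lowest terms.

Possible genotypes: Sven ∈ {AA, AO}; Emil ∈ {BB, BO}.
Weight each parental genotype pair by prior × P(type-A child):
  AA × BO: posterior weight 2/3; P(next child type AB) = 1/2.
  AO × BO: posterior weight 1/3; P(next child type AB) = 1/4.
Weighted sum = 5/12.

5/12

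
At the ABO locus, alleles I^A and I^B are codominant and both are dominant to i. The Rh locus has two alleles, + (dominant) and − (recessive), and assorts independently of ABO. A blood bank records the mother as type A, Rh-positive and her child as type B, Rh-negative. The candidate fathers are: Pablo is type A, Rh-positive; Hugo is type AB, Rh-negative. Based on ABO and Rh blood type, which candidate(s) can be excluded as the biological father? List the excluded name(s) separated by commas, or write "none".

A candidate is excluded only if no genotype consistent with his phenotype could produce a type B, Rh-negative child with a type A, Rh-positive mother.
Pablo (type A, Rh+): no genotype consistent with that phenotype can produce a type-B Rh- child with a type-A mother.

Pablo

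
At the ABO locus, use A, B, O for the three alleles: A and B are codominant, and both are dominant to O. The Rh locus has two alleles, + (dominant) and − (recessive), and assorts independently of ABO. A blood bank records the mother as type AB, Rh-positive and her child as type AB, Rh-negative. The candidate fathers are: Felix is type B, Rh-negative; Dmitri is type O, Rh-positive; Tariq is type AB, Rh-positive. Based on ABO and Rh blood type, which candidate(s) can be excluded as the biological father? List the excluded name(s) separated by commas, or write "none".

A candidate is excluded only if no genotype consistent with his phenotype could produce a type AB, Rh-negative child with a type AB, Rh-positive mother.
Dmitri (type O, Rh+): no genotype consistent with that phenotype can produce a type-AB Rh- child with a type-AB mother.

Dmitri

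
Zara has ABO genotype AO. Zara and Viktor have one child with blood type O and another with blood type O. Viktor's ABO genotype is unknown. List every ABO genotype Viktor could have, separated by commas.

For each candidate genotype of Viktor, check whether crossing it with AO can produce every observed child phenotype.
  AA → possible child types {A} ✗
  AB → possible child types {A, B, AB} ✗
  AO → possible child types {O, A} ✓
  BB → possible child types {B, AB} ✗
  BO → possible child types {O, A, B, AB} ✓
  OO → possible child types {O, A} ✓

AO, BO, OO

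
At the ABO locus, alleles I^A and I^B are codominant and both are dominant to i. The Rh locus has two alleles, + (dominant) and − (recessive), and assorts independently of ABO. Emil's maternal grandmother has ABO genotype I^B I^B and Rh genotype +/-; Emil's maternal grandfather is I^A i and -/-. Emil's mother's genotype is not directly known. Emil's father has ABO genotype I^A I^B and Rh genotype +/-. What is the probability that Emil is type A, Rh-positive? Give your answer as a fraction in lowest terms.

Emil's mother's ABO genotype from I^B I^B × I^A i: 1/2 I^A I^B, 1/2 I^B i.
Crossing each possibility with the father I^A I^B and summing P(type A): 1/2·1/4 + 1/2·1/4 = 1/4.
Similarly for Rh via the mother's Rh distribution: P(Rh+) = 5/8.
Independent loci: 1/4 × 5/8 = 5/32.

5/32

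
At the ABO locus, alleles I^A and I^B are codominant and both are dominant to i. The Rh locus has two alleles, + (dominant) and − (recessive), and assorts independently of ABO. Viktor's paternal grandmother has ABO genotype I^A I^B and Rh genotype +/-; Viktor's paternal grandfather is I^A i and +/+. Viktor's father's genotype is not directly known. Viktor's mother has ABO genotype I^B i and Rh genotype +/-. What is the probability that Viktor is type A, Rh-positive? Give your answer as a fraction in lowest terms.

7/32

Viktor's father's ABO genotype from I^A I^B × I^A i: 1/4 I^A I^A, 1/4 I^A I^B, 1/4 I^A i, 1/4 I^B i.
Crossing each possibility with the mother I^B i and summing P(type A): 1/4·1/2 + 1/4·1/4 + 1/4·1/4 + 1/4·0 = 1/4.
Similarly for Rh via the father's Rh distribution: P(Rh+) = 7/8.
Independent loci: 1/4 × 7/8 = 7/32.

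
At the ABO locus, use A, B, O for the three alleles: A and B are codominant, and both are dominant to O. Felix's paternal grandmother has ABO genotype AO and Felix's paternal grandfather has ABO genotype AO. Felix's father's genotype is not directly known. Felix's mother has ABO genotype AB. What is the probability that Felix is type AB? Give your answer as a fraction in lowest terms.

1/4

Felix's father's ABO genotype from AO × AO: 1/4 AA, 1/2 AO, 1/4 OO.
Crossing each possibility with the mother AB and summing P(type AB): 1/4·1/2 + 1/2·1/4 + 1/4·0 = 1/4.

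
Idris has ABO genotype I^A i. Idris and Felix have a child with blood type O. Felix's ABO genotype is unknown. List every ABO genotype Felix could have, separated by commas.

I^A i, I^B i, i i

For each candidate genotype of Felix, check whether crossing it with I^A i can produce every observed child phenotype.
  I^A I^A → possible child types {A} ✗
  I^A I^B → possible child types {A, B, AB} ✗
  I^A i → possible child types {O, A} ✓
  I^B I^B → possible child types {B, AB} ✗
  I^B i → possible child types {O, A, B, AB} ✓
  i i → possible child types {O, A} ✓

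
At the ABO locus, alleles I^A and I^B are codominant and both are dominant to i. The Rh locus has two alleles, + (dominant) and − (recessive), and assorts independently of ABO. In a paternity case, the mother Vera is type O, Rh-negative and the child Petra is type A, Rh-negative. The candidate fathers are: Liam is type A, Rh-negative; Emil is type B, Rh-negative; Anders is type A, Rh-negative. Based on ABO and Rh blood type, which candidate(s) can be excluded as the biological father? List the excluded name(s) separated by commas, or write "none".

A candidate is excluded only if no genotype consistent with his phenotype could produce a type A, Rh-negative child with a type O, Rh-negative mother.
Emil (type B, Rh-): no genotype consistent with that phenotype can produce a type-A Rh- child with a type-O mother.

Emil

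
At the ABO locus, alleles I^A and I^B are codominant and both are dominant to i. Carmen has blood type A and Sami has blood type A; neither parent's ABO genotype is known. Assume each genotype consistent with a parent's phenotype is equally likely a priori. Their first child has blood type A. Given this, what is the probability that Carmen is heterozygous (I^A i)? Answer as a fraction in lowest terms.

Possible genotypes: Carmen ∈ {I^A I^A, I^A i}; Sami ∈ {I^A I^A, I^A i}.
Weight each parental genotype pair by prior × P(type-A child):
  I^A I^A × I^A I^A: posterior weight 4/15.
  I^A I^A × I^A i: posterior weight 4/15.
  I^A i × I^A I^A: posterior weight 4/15.
  I^A i × I^A i: posterior weight 1/5.
Sum the posterior weight over pairs where Carmen is I^A i: 7/15.

7/15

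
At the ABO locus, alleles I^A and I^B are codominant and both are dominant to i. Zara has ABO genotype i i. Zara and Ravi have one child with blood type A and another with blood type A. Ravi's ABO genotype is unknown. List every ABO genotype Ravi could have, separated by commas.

For each candidate genotype of Ravi, check whether crossing it with i i can produce every observed child phenotype.
  I^A I^A → possible child types {A} ✓
  I^A I^B → possible child types {A, B} ✓
  I^A i → possible child types {O, A} ✓
  I^B I^B → possible child types {B} ✗
  I^B i → possible child types {O, B} ✗
  i i → possible child types {O} ✗

I^A I^A, I^A I^B, I^A i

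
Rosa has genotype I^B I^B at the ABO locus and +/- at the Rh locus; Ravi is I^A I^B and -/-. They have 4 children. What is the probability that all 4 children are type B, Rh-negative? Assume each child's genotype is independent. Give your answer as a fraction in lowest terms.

ABO cross I^B I^B × I^A I^B → 1/2 B, 1/2 AB.
Rh cross +/- × -/- → 1/2 Rh+, 1/2 Rh-; so P(type B, Rh-negative) = 1/2 × 1/2 = 1/4 per child.
All 4 independent: (1/4)^4 = 1/256.

1/256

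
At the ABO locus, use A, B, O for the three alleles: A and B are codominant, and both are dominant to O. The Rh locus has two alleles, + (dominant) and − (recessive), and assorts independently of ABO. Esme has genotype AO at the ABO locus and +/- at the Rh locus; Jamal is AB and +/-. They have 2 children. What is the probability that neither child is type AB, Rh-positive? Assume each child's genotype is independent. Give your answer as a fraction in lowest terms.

169/256

ABO cross AO × AB → 1/2 A, 1/4 B, 1/4 AB.
Rh cross +/- × +/- → 3/4 Rh+, 1/4 Rh-; so P(type AB, Rh-positive) = 1/4 × 3/4 = 3/16 per child.
P(not type AB, Rh-positive) = 13/16 for one child; (13/16)^2 = 169/256.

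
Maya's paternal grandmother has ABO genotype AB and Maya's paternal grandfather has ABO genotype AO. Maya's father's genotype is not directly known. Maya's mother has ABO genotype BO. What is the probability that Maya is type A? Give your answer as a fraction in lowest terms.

1/4

Maya's father's ABO genotype from AB × AO: 1/4 AA, 1/4 AB, 1/4 AO, 1/4 BO.
Crossing each possibility with the mother BO and summing P(type A): 1/4·1/2 + 1/4·1/4 + 1/4·1/4 + 1/4·0 = 1/4.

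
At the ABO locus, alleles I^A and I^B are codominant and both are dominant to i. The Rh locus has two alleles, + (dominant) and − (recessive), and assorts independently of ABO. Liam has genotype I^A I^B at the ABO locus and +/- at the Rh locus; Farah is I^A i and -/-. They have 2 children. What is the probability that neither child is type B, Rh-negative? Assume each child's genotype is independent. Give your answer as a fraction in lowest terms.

ABO cross I^A I^B × I^A i → 1/2 A, 1/4 B, 1/4 AB.
Rh cross +/- × -/- → 1/2 Rh+, 1/2 Rh-; so P(type B, Rh-negative) = 1/4 × 1/2 = 1/8 per child.
P(not type B, Rh-negative) = 7/8 for one child; (7/8)^2 = 49/64.

49/64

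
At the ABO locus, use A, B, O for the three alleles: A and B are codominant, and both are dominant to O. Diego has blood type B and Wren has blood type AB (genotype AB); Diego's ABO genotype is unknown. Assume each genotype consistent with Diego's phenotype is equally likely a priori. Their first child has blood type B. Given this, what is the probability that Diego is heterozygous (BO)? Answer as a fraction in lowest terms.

Possible genotypes: Diego ∈ {BB, BO}; Wren ∈ {AB}.
Weight each parental genotype pair by prior × P(type-B child):
  BB × AB: posterior weight 1/2.
  BO × AB: posterior weight 1/2.
Sum the posterior weight over pairs where Diego is BO: 1/2.

1/2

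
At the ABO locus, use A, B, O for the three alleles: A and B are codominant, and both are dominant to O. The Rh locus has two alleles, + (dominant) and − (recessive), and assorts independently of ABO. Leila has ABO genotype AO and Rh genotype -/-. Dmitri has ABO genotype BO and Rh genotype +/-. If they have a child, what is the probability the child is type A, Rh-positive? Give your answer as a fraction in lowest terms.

1/8

ABO cross AO × BO → offspring phenotypes: 1/4 O, 1/4 A, 1/4 B, 1/4 AB.
Rh cross -/- × +/- → 1/2 Rh+, 1/2 Rh-.
Independent loci: P(type A, Rh-positive) = 1/4 × 1/2 = 1/8.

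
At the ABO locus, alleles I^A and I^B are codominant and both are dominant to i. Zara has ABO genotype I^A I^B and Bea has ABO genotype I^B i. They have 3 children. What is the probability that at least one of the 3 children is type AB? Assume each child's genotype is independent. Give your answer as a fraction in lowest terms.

ABO cross I^A I^B × I^B i → 1/4 A, 1/2 B, 1/4 AB.
So P(type AB) = 1/4 per child.
P(none) = (3/4)^3 = 27/64; P(at least one) = 1 − 27/64 = 37/64.

37/64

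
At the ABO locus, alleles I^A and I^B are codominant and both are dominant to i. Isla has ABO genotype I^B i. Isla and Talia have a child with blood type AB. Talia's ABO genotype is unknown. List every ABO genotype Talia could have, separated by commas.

For each candidate genotype of Talia, check whether crossing it with I^B i can produce every observed child phenotype.
  I^A I^A → possible child types {A, AB} ✓
  I^A I^B → possible child types {A, B, AB} ✓
  I^A i → possible child types {O, A, B, AB} ✓
  I^B I^B → possible child types {B} ✗
  I^B i → possible child types {O, B} ✗
  i i → possible child types {O, B} ✗

I^A I^A, I^A I^B, I^A i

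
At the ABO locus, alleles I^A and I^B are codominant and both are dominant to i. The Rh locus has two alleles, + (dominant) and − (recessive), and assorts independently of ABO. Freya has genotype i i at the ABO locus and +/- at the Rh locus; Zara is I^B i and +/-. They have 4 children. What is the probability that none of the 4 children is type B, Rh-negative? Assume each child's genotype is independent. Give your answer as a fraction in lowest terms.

2401/4096

ABO cross i i × I^B i → 1/2 O, 1/2 B.
Rh cross +/- × +/- → 3/4 Rh+, 1/4 Rh-; so P(type B, Rh-negative) = 1/2 × 1/4 = 1/8 per child.
P(not type B, Rh-negative) = 7/8 for one child; (7/8)^4 = 2401/4096.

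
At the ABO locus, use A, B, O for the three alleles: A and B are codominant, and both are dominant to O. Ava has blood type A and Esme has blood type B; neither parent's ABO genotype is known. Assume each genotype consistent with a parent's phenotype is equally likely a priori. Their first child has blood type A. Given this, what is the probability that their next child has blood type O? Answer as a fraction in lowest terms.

Possible genotypes: Ava ∈ {AA, AO}; Esme ∈ {BB, BO}.
Weight each parental genotype pair by prior × P(type-A child):
  AA × BO: posterior weight 2/3; P(next child type O) = 0.
  AO × BO: posterior weight 1/3; P(next child type O) = 1/4.
Weighted sum = 1/12.

1/12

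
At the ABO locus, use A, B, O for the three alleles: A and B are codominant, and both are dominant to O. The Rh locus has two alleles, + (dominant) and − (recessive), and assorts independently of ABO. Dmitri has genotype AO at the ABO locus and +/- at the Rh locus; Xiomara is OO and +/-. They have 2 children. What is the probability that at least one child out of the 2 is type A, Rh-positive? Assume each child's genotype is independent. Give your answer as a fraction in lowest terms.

ABO cross AO × OO → 1/2 O, 1/2 A.
Rh cross +/- × +/- → 3/4 Rh+, 1/4 Rh-; so P(type A, Rh-positive) = 1/2 × 3/4 = 3/8 per child.
P(none) = (5/8)^2 = 25/64; P(at least one) = 1 − 25/64 = 39/64.

39/64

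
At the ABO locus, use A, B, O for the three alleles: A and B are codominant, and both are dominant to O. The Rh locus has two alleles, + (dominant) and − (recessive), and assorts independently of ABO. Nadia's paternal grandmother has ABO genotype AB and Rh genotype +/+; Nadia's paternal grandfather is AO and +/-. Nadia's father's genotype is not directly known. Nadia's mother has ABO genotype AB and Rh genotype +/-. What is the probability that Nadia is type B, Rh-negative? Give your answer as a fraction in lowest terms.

Nadia's father's ABO genotype from AB × AO: 1/4 AA, 1/4 AB, 1/4 AO, 1/4 BO.
Crossing each possibility with the mother AB and summing P(type B): 1/4·0 + 1/4·1/4 + 1/4·1/4 + 1/4·1/2 = 1/4.
Similarly for Rh via the father's Rh distribution: P(Rh-) = 1/8.
Independent loci: 1/4 × 1/8 = 1/32.

1/32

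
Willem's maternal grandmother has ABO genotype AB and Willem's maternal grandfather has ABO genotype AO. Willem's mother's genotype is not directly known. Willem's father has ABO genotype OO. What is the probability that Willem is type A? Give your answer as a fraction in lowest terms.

1/2

Willem's mother's ABO genotype from AB × AO: 1/4 AA, 1/4 AB, 1/4 AO, 1/4 BO.
Crossing each possibility with the father OO and summing P(type A): 1/4·1 + 1/4·1/2 + 1/4·1/2 + 1/4·0 = 1/2.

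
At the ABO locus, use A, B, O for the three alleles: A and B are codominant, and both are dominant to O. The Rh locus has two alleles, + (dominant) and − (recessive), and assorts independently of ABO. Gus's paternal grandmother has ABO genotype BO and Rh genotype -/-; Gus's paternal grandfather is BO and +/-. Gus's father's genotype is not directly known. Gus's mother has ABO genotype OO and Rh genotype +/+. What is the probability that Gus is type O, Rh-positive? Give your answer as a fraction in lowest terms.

1/2

Gus's father's ABO genotype from BO × BO: 1/4 BB, 1/2 BO, 1/4 OO.
Crossing each possibility with the mother OO and summing P(type O): 1/4·0 + 1/2·1/2 + 1/4·1 = 1/2.
Similarly for Rh via the father's Rh distribution: P(Rh+) = 1.
Independent loci: 1/2 × 1 = 1/2.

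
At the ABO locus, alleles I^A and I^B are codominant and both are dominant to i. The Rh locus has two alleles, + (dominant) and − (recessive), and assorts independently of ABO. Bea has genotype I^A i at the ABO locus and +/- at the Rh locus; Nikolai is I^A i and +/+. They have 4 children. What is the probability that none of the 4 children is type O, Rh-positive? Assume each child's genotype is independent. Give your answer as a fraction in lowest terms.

81/256

ABO cross I^A i × I^A i → 1/4 O, 3/4 A.
Rh cross +/- × +/+ → 1 Rh+; so P(type O, Rh-positive) = 1/4 × 1 = 1/4 per child.
P(not type O, Rh-positive) = 3/4 for one child; (3/4)^4 = 81/256.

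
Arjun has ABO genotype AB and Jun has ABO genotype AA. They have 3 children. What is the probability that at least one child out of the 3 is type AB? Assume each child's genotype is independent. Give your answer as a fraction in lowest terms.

ABO cross AB × AA → 1/2 A, 1/2 AB.
So P(type AB) = 1/2 per child.
P(none) = (1/2)^3 = 1/8; P(at least one) = 1 − 1/8 = 7/8.

7/8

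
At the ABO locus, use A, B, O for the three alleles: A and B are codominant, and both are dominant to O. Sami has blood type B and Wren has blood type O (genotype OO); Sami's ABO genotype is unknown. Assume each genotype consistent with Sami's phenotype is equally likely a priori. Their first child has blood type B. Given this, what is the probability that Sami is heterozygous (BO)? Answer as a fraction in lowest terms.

1/3

Possible genotypes: Sami ∈ {BB, BO}; Wren ∈ {OO}.
Weight each parental genotype pair by prior × P(type-B child):
  BB × OO: posterior weight 2/3.
  BO × OO: posterior weight 1/3.
Sum the posterior weight over pairs where Sami is BO: 1/3.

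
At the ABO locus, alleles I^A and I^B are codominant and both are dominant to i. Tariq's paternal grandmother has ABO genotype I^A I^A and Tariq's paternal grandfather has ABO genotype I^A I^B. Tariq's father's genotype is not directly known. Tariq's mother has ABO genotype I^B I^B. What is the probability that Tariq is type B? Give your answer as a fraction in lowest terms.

1/4

Tariq's father's ABO genotype from I^A I^A × I^A I^B: 1/2 I^A I^A, 1/2 I^A I^B.
Crossing each possibility with the mother I^B I^B and summing P(type B): 1/2·0 + 1/2·1/2 = 1/4.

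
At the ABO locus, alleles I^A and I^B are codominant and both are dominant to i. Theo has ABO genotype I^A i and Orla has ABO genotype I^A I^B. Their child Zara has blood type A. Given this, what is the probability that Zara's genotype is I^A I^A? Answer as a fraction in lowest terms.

Cross I^A i × I^A I^B → 1/4 I^A I^A, 1/4 I^A I^B, 1/4 I^A i, 1/4 I^B i.
Type-A genotypes among offspring: I^A I^A (1/4), I^A i (1/4); total 1/2.
P(I^A I^A | type A) = (1/4) / (1/2) = 1/2.

1/2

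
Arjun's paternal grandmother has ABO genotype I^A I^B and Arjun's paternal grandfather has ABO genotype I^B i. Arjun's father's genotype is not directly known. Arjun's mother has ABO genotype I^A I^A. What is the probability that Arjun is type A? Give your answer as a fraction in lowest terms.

1/2

Arjun's father's ABO genotype from I^A I^B × I^B i: 1/4 I^A I^B, 1/4 I^A i, 1/4 I^B I^B, 1/4 I^B i.
Crossing each possibility with the mother I^A I^A and summing P(type A): 1/4·1/2 + 1/4·1 + 1/4·0 + 1/4·1/2 = 1/2.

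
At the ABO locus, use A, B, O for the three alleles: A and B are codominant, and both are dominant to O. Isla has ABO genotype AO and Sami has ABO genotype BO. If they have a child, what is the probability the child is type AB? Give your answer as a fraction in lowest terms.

1/4

ABO cross AO × BO → offspring phenotypes: 1/4 O, 1/4 A, 1/4 B, 1/4 AB.
So P(type AB) = 1/4.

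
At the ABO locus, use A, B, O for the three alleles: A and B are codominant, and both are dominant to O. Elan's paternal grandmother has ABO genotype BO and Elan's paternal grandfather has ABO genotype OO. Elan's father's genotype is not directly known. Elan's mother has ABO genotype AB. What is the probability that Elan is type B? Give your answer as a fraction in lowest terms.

Elan's father's ABO genotype from BO × OO: 1/2 BO, 1/2 OO.
Crossing each possibility with the mother AB and summing P(type B): 1/2·1/2 + 1/2·1/2 = 1/2.

1/2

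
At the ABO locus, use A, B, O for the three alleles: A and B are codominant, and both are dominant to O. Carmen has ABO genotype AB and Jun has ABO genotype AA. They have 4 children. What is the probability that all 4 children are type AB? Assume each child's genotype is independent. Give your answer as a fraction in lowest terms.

1/16

ABO cross AB × AA → 1/2 A, 1/2 AB.
So P(type AB) = 1/2 per child.
All 4 independent: (1/2)^4 = 1/16.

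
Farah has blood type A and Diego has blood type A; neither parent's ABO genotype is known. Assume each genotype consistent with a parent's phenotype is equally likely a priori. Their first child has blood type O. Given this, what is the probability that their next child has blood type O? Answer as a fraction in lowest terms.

Possible genotypes: Farah ∈ {I^A I^A, I^A i}; Diego ∈ {I^A I^A, I^A i}.
Weight each parental genotype pair by prior × P(type-O child):
  I^A i × I^A i: posterior weight 1; P(next child type O) = 1/4.
Weighted sum = 1/4.

1/4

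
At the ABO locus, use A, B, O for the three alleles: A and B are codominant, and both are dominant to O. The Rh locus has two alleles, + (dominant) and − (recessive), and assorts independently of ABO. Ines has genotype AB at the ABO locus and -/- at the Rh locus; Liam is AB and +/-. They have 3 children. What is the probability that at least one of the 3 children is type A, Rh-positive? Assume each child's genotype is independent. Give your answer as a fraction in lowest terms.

ABO cross AB × AB → 1/4 A, 1/4 B, 1/2 AB.
Rh cross -/- × +/- → 1/2 Rh+, 1/2 Rh-; so P(type A, Rh-positive) = 1/4 × 1/2 = 1/8 per child.
P(none) = (7/8)^3 = 343/512; P(at least one) = 1 − 343/512 = 169/512.

169/512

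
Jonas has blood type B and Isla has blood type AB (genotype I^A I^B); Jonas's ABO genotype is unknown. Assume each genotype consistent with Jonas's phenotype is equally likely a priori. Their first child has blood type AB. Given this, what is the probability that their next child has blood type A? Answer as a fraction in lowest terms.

Possible genotypes: Jonas ∈ {I^B I^B, I^B i}; Isla ∈ {I^A I^B}.
Weight each parental genotype pair by prior × P(type-AB child):
  I^B I^B × I^A I^B: posterior weight 2/3; P(next child type A) = 0.
  I^B i × I^A I^B: posterior weight 1/3; P(next child type A) = 1/4.
Weighted sum = 1/12.

1/12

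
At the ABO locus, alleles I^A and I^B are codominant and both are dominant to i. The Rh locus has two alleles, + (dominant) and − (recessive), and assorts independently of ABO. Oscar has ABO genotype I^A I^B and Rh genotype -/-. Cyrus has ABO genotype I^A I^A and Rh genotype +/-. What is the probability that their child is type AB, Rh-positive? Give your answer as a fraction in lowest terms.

1/4

ABO cross I^A I^B × I^A I^A → offspring phenotypes: 1/2 A, 1/2 AB.
Rh cross -/- × +/- → 1/2 Rh+, 1/2 Rh-.
Independent loci: P(type AB, Rh-positive) = 1/2 × 1/2 = 1/4.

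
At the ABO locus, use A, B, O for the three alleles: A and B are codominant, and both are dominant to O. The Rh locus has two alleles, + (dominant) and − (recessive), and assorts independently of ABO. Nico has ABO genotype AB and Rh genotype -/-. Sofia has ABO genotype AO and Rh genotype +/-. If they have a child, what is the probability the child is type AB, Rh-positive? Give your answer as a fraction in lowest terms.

1/8

ABO cross AB × AO → offspring phenotypes: 1/2 A, 1/4 B, 1/4 AB.
Rh cross -/- × +/- → 1/2 Rh+, 1/2 Rh-.
Independent loci: P(type AB, Rh-positive) = 1/4 × 1/2 = 1/8.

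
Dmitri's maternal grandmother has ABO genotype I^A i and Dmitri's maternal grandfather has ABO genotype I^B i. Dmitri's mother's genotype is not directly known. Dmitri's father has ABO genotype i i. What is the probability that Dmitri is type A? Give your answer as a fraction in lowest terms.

1/4

Dmitri's mother's ABO genotype from I^A i × I^B i: 1/4 I^A I^B, 1/4 I^A i, 1/4 I^B i, 1/4 i i.
Crossing each possibility with the father i i and summing P(type A): 1/4·1/2 + 1/4·1/2 + 1/4·0 + 1/4·0 = 1/4.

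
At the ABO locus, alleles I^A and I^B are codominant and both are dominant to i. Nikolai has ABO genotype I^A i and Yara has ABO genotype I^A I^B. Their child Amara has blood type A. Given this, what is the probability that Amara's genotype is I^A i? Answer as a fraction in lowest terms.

Cross I^A i × I^A I^B → 1/4 I^A I^A, 1/4 I^A I^B, 1/4 I^A i, 1/4 I^B i.
Type-A genotypes among offspring: I^A I^A (1/4), I^A i (1/4); total 1/2.
P(I^A i | type A) = (1/4) / (1/2) = 1/2.

1/2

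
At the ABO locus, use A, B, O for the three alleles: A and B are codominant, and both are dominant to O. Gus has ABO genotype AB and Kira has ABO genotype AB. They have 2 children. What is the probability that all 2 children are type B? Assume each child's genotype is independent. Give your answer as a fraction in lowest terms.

1/16

ABO cross AB × AB → 1/4 A, 1/4 B, 1/2 AB.
So P(type B) = 1/4 per child.
All 2 independent: (1/4)^2 = 1/16.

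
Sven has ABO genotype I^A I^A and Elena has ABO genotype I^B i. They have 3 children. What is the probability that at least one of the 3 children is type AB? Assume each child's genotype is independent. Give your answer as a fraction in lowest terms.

7/8

ABO cross I^A I^A × I^B i → 1/2 A, 1/2 AB.
So P(type AB) = 1/2 per child.
P(none) = (1/2)^3 = 1/8; P(at least one) = 1 − 1/8 = 7/8.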